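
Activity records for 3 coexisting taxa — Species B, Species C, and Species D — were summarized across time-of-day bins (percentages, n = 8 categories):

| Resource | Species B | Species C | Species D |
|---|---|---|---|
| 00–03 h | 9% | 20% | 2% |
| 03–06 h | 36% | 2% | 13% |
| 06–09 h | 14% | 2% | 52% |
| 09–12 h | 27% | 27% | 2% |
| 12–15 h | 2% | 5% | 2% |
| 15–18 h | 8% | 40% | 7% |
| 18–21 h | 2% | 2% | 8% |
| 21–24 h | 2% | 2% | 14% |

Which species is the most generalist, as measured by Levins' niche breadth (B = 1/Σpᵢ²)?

Convert percentages to proportions (divide by 100).
Σp_Bᵢ² = 0.09² + 0.36² + 0.14² + 0.27² + 0.02² + 0.08² + 0.02² + 0.02² = 0.0081 + 0.1296 + 0.0196 + 0.0729 + 0.0004 + 0.0064 + 0.0004 + 0.0004 = 0.2378
B_B = 1 / 0.2378 = 4.2052
Σp_Cᵢ² = 0.20² + 0.02² + 0.02² + 0.27² + 0.05² + 0.40² + 0.02² + 0.02² = 0.0400 + 0.0004 + 0.0004 + 0.0729 + 0.0025 + 0.1600 + 0.0004 + 0.0004 = 0.2770
B_C = 1 / 0.2770 = 3.6101
Σp_Dᵢ² = 0.02² + 0.13² + 0.52² + 0.02² + 0.02² + 0.07² + 0.08² + 0.14² = 0.0004 + 0.0169 + 0.2704 + 0.0004 + 0.0004 + 0.0049 + 0.0064 + 0.0196 = 0.3194
B_D = 1 / 0.3194 = 3.1309
Highest B → broadest niche (most generalist): Species B (B = 4.21).

Species B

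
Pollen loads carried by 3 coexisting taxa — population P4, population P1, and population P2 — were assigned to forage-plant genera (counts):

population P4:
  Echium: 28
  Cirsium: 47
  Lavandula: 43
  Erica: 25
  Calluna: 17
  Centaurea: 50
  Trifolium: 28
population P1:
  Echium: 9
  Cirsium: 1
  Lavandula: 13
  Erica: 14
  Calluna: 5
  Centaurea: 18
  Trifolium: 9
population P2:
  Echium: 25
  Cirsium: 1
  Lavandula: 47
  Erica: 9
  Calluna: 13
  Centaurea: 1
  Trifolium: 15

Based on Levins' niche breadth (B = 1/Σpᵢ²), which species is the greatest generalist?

population P4

Proportions for population P4 (n=238): 28/238=0.1176, 47/238=0.1975, 43/238=0.1807, 25/238=0.1050, 17/238=0.0714, 50/238=0.2101, 28/238=0.1176
Proportions for population P1 (n=69): 9/69=0.1304, 1/69=0.0145, 13/69=0.1884, 14/69=0.2029, 5/69=0.0725, 18/69=0.2609, 9/69=0.1304
Proportions for population P2 (n=111): 25/111=0.2252, 1/111=0.0090, 47/111=0.4234, 9/111=0.0811, 13/111=0.1171, 1/111=0.0090, 15/111=0.1351
Σp_P4ᵢ² = 0.1176² + 0.1975² + 0.1807² + 0.1050² + 0.0714² + 0.2101² + 0.1176² = 0.013830 + 0.039006 + 0.032652 + 0.011025 + 0.005098 + 0.044142 + 0.013830 = 0.159583
B_P4 = 1 / 0.159583 = 6.2663
Σp_P1ᵢ² = 0.1304² + 0.0145² + 0.1884² + 0.2029² + 0.0725² + 0.2609² + 0.1304² = 0.017004 + 0.000210 + 0.035495 + 0.041168 + 0.005256 + 0.068069 + 0.017004 = 0.184206
B_P1 = 1 / 0.184206 = 5.4287
Σp_P2ᵢ² = 0.2252² + 0.0090² + 0.4234² + 0.0811² + 0.1171² + 0.0090² + 0.1351² = 0.050715 + 0.000081 + 0.179268 + 0.006577 + 0.013712 + 0.000081 + 0.018252 = 0.268686
B_P2 = 1 / 0.268686 = 3.7218
Highest B → broadest niche (most generalist): population P4 (B = 6.27).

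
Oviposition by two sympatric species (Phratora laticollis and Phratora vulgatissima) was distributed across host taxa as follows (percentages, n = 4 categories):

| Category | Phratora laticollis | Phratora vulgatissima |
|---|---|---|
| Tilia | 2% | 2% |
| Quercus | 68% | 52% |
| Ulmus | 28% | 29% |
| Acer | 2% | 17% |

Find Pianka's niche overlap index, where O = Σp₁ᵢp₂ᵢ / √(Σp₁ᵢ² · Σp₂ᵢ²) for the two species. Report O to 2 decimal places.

Convert percentages to proportions (divide by 100).
Σ p₁ᵢp₂ᵢ = 0.0004 + 0.3536 + 0.0812 + 0.0034 = 0.4386
Σp_1ᵢ² = 0.02² + 0.68² + 0.28² + 0.02² = 0.0004 + 0.4624 + 0.0784 + 0.0004 = 0.5416
Σp_2ᵢ² = 0.02² + 0.52² + 0.29² + 0.17² = 0.0004 + 0.2704 + 0.0841 + 0.0289 = 0.3838
O = 0.4386 / √(0.5416 × 0.3838) = 0.4386 / 0.45592 = 0.9620

0.96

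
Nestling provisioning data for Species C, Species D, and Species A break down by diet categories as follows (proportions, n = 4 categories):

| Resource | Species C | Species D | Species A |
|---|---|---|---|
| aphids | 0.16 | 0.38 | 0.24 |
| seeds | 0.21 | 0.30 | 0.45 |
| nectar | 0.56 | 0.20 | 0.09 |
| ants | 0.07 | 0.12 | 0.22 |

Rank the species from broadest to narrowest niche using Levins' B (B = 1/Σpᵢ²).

Σp_Cᵢ² = 0.16² + 0.21² + 0.56² + 0.07² = 0.0256 + 0.0441 + 0.3136 + 0.0049 = 0.3882
B_C = 1 / 0.3882 = 2.5760
Σp_Dᵢ² = 0.38² + 0.30² + 0.20² + 0.12² = 0.1444 + 0.0900 + 0.0400 + 0.0144 = 0.2888
B_D = 1 / 0.2888 = 3.4626
Σp_Aᵢ² = 0.24² + 0.45² + 0.09² + 0.22² = 0.0576 + 0.2025 + 0.0081 + 0.0484 = 0.3166
B_A = 1 / 0.3166 = 3.1586
Ranking by B (broadest → narrowest): Species D (3.46) > Species A (3.16) > Species C (2.58)

Species D > Species A > Species C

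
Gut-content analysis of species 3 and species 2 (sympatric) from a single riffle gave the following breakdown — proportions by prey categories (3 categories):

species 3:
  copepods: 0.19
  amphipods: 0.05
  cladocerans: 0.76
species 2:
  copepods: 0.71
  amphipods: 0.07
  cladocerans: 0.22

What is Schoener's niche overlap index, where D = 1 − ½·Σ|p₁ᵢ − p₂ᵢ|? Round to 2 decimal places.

Σ|p₁ᵢ − p₂ᵢ| = 0.52 + 0.02 + 0.54 = 1.08
D = 1 − ½ × 1.08 = 1 − 0.540 = 0.4600

0.46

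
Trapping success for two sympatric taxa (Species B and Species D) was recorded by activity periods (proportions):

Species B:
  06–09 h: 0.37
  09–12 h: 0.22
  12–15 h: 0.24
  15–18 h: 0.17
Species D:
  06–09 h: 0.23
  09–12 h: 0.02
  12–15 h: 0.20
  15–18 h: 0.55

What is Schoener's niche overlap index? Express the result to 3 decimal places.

Σ|p₁ᵢ − p₂ᵢ| = 0.14 + 0.20 + 0.04 + 0.38 = 0.76
D = 1 − ½ × 0.76 = 1 − 0.380 = 0.62000

0.620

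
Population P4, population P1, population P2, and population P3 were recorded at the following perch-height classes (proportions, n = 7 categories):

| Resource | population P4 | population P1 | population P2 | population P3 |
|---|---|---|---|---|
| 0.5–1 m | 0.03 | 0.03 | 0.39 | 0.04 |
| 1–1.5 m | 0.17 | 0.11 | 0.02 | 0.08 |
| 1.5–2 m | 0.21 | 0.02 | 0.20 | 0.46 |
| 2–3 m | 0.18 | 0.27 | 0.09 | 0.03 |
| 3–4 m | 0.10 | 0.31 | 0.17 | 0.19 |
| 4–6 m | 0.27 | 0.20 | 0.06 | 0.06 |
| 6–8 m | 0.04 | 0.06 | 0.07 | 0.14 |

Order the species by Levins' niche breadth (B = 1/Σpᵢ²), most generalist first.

population P4 > population P1 > population P2 > population P3

Σp_P4ᵢ² = 0.03² + 0.17² + 0.21² + 0.18² + 0.10² + 0.27² + 0.04² = 0.0009 + 0.0289 + 0.0441 + 0.0324 + 0.0100 + 0.0729 + 0.0016 = 0.1908
B_P4 = 1 / 0.1908 = 5.2411
Σp_P1ᵢ² = 0.03² + 0.11² + 0.02² + 0.27² + 0.31² + 0.20² + 0.06² = 0.0009 + 0.0121 + 0.0004 + 0.0729 + 0.0961 + 0.0400 + 0.0036 = 0.2260
B_P1 = 1 / 0.2260 = 4.4248
Σp_P2ᵢ² = 0.39² + 0.02² + 0.20² + 0.09² + 0.17² + 0.06² + 0.07² = 0.1521 + 0.0004 + 0.0400 + 0.0081 + 0.0289 + 0.0036 + 0.0049 = 0.2380
B_P2 = 1 / 0.2380 = 4.2017
Σp_P3ᵢ² = 0.04² + 0.08² + 0.46² + 0.03² + 0.19² + 0.06² + 0.14² = 0.0016 + 0.0064 + 0.2116 + 0.0009 + 0.0361 + 0.0036 + 0.0196 = 0.2798
B_P3 = 1 / 0.2798 = 3.5740
Ranking by B (broadest → narrowest): population P4 (5.24) > population P1 (4.42) > population P2 (4.20) > population P3 (3.57)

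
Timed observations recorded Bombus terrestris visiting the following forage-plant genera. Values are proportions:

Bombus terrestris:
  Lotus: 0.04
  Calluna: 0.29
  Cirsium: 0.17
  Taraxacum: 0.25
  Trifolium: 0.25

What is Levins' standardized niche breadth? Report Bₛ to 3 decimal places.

0.793

Σpᵢ² = 0.04² + 0.29² + 0.17² + 0.25² + 0.25² = 0.0016 + 0.0841 + 0.0289 + 0.0625 + 0.0625 = 0.2396
B = 1 / 0.2396 = 4.17362
Bₛ = (B − 1)/(n − 1) = (4.17362 − 1)/(5 − 1) = 3.17362/4 = 0.79341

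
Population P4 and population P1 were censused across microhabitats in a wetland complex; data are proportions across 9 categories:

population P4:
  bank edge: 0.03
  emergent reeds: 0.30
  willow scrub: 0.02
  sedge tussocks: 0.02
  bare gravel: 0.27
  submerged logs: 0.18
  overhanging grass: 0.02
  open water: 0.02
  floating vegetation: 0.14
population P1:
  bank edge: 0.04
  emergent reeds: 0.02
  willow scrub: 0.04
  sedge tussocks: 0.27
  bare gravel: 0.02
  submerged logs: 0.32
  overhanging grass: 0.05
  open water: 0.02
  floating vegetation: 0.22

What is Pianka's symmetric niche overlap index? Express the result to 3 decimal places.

Σ p₁ᵢp₂ᵢ = 0.0012 + 0.0060 + 0.0008 + 0.0054 + 0.0054 + 0.0576 + 0.0010 + 0.0004 + 0.0308 = 0.1086
Σp_1ᵢ² = 0.03² + 0.30² + 0.02² + 0.02² + 0.27² + 0.18² + 0.02² + 0.02² + 0.14² = 0.0009 + 0.0900 + 0.0004 + 0.0004 + 0.0729 + 0.0324 + 0.0004 + 0.0004 + 0.0196 = 0.2174
Σp_2ᵢ² = 0.04² + 0.02² + 0.04² + 0.27² + 0.02² + 0.32² + 0.05² + 0.02² + 0.22² = 0.0016 + 0.0004 + 0.0016 + 0.0729 + 0.0004 + 0.1024 + 0.0025 + 0.0004 + 0.0484 = 0.2306
O = 0.1086 / √(0.2174 × 0.2306) = 0.1086 / 0.223903 = 0.48503

0.485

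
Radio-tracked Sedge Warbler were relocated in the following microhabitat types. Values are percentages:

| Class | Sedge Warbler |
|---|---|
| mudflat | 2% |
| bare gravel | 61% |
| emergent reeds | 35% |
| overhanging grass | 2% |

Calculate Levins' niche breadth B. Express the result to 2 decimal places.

Convert percentages to proportions (divide by 100).
Σpᵢ² = 0.02² + 0.61² + 0.35² + 0.02² = 0.0004 + 0.3721 + 0.1225 + 0.0004 = 0.4954
B = 1 / 0.4954 = 2.0186

2.02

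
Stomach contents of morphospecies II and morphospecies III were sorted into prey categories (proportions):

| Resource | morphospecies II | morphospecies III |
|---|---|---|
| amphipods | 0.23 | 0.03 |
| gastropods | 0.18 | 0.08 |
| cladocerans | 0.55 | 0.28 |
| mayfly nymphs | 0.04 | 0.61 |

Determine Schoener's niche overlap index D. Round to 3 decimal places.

Σ|p₁ᵢ − p₂ᵢ| = 0.20 + 0.10 + 0.27 + 0.57 = 1.14
D = 1 − ½ × 1.14 = 1 − 0.570 = 0.43000

0.430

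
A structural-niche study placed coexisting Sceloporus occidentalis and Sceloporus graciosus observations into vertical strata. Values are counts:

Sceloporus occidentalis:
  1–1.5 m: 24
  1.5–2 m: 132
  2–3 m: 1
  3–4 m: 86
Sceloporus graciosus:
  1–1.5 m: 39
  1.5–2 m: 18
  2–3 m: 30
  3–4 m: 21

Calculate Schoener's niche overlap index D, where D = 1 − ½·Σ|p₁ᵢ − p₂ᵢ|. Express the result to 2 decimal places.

0.46

Proportions for Sceloporus occidentalis (n=243): 24/243=0.0988, 132/243=0.5432, 1/243=0.0041, 86/243=0.3539
Proportions for Sceloporus graciosus (n=108): 39/108=0.3611, 18/108=0.1667, 30/108=0.2778, 21/108=0.1944
Σ|p₁ᵢ − p₂ᵢ| = 0.2623 + 0.3765 + 0.2737 + 0.1595 = 1.0720
D = 1 − ½ × 1.0720 = 1 − 0.53600 = 0.46400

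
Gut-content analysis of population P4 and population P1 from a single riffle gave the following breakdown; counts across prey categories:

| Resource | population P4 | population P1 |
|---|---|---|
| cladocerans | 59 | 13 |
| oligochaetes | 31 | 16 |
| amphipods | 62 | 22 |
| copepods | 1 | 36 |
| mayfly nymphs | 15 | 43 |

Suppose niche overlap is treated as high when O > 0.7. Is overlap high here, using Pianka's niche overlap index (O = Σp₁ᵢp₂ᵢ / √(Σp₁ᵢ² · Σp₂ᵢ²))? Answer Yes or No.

Proportions for population P4 (n=168): 59/168=0.3512, 31/168=0.1845, 62/168=0.3690, 1/168=0.0060, 15/168=0.0893
Proportions for population P1 (n=130): 13/130=0.1000, 16/130=0.1231, 22/130=0.1692, 36/130=0.2769, 43/130=0.3308
Σ p₁ᵢp₂ᵢ = 0.035120 + 0.022712 + 0.062435 + 0.001661 + 0.029540 = 0.151468
Σp_1ᵢ² = 0.3512² + 0.1845² + 0.3690² + 0.0060² + 0.0893² = 0.123341 + 0.034040 + 0.136161 + 0.000036 + 0.007974 = 0.301552
Σp_2ᵢ² = 0.1000² + 0.1231² + 0.1692² + 0.2769² + 0.3308² = 0.010000 + 0.015154 + 0.028629 + 0.076674 + 0.109429 = 0.239886
O = 0.151468 / √(0.301552 × 0.239886) = 0.151468 / 0.2689574 = 0.5632
O = 0.5632 < 0.7 → No.

No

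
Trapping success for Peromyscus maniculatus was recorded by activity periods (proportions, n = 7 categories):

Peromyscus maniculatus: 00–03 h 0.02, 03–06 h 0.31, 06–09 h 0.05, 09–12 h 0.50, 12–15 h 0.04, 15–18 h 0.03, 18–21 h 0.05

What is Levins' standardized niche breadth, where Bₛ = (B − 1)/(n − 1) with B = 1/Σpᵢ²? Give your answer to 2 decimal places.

0.30

Σpᵢ² = 0.02² + 0.31² + 0.05² + 0.50² + 0.04² + 0.03² + 0.05² = 0.0004 + 0.0961 + 0.0025 + 0.2500 + 0.0016 + 0.0009 + 0.0025 = 0.3540
B = 1 / 0.3540 = 2.8249
Bₛ = (B − 1)/(n − 1) = (2.8249 − 1)/(7 − 1) = 1.8249/6 = 0.3042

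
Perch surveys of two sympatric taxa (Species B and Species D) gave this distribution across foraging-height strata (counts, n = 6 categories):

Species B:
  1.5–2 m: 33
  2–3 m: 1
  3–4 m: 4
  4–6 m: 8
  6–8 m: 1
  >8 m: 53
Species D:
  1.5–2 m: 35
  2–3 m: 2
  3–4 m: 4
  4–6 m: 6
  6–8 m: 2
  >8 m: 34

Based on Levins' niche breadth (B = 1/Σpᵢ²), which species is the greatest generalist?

Species D

Proportions for Species B (n=100): 33/100=0.3300, 1/100=0.0100, 4/100=0.0400, 8/100=0.0800, 1/100=0.0100, 53/100=0.5300
Proportions for Species D (n=83): 35/83=0.4217, 2/83=0.0241, 4/83=0.0482, 6/83=0.0723, 2/83=0.0241, 34/83=0.4096
Σp_Bᵢ² = 0.3300² + 0.0100² + 0.0400² + 0.0800² + 0.0100² + 0.5300² = 0.108900 + 0.000100 + 0.001600 + 0.006400 + 0.000100 + 0.280900 = 0.398000
B_B = 1 / 0.398000 = 2.5126
Σp_Dᵢ² = 0.4217² + 0.0241² + 0.0482² + 0.0723² + 0.0241² + 0.4096² = 0.177831 + 0.000581 + 0.002323 + 0.005227 + 0.000581 + 0.167772 = 0.354315
B_D = 1 / 0.354315 = 2.8223
Highest B → broadest niche (most generalist): Species D (B = 2.82).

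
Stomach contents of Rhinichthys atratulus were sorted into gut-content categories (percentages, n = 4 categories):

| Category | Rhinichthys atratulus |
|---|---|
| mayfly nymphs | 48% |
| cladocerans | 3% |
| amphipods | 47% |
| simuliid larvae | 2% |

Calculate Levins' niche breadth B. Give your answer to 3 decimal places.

2.209

Convert percentages to proportions (divide by 100).
Σpᵢ² = 0.48² + 0.03² + 0.47² + 0.02² = 0.2304 + 0.0009 + 0.2209 + 0.0004 = 0.4526
B = 1 / 0.4526 = 2.20946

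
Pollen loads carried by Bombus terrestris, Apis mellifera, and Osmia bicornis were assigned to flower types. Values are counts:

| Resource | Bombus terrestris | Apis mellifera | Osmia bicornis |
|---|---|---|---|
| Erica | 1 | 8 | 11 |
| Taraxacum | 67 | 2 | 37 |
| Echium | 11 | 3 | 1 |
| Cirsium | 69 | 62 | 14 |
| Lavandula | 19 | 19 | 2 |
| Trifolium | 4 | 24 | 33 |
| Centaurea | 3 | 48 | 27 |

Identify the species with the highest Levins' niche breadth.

Osmia bicornis

Proportions for Bombus terrestris (n=174): 1/174=0.0057, 67/174=0.3851, 11/174=0.0632, 69/174=0.3966, 19/174=0.1092, 4/174=0.0230, 3/174=0.0172
Proportions for Apis mellifera (n=166): 8/166=0.0482, 2/166=0.0120, 3/166=0.0181, 62/166=0.3735, 19/166=0.1145, 24/166=0.1446, 48/166=0.2892
Proportions for Osmia bicornis (n=125): 11/125=0.0880, 37/125=0.2960, 1/125=0.0080, 14/125=0.1120, 2/125=0.0160, 33/125=0.2640, 27/125=0.2160
Σp_terrᵢ² = 0.0057² + 0.3851² + 0.0632² + 0.3966² + 0.1092² + 0.0230² + 0.0172² = 0.000032 + 0.148302 + 0.003994 + 0.157292 + 0.011925 + 0.000529 + 0.000296 = 0.322370
B_terr = 1 / 0.322370 = 3.1020
Σp_mellᵢ² = 0.0482² + 0.0120² + 0.0181² + 0.3735² + 0.1145² + 0.1446² + 0.2892² = 0.002323 + 0.000144 + 0.000328 + 0.139502 + 0.013110 + 0.020909 + 0.083637 = 0.259953
B_mell = 1 / 0.259953 = 3.8468
Σp_bicoᵢ² = 0.0880² + 0.2960² + 0.0080² + 0.1120² + 0.0160² + 0.2640² + 0.2160² = 0.007744 + 0.087616 + 0.000064 + 0.012544 + 0.000256 + 0.069696 + 0.046656 = 0.224576
B_bico = 1 / 0.224576 = 4.4528
Highest B → broadest niche (most generalist): Osmia bicornis (B = 4.45).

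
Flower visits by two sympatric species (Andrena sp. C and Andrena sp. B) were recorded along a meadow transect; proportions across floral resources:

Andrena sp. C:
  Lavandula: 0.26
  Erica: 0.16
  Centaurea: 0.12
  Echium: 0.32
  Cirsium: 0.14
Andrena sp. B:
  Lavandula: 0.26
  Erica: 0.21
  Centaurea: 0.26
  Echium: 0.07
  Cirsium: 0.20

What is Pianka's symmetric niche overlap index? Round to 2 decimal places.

0.81

Σ p₁ᵢp₂ᵢ = 0.0676 + 0.0336 + 0.0312 + 0.0224 + 0.0280 = 0.1828
Σp_1ᵢ² = 0.26² + 0.16² + 0.12² + 0.32² + 0.14² = 0.0676 + 0.0256 + 0.0144 + 0.1024 + 0.0196 = 0.2296
Σp_2ᵢ² = 0.26² + 0.21² + 0.26² + 0.07² + 0.20² = 0.0676 + 0.0441 + 0.0676 + 0.0049 + 0.0400 = 0.2242
O = 0.1828 / √(0.2296 × 0.2242) = 0.1828 / 0.22688 = 0.8057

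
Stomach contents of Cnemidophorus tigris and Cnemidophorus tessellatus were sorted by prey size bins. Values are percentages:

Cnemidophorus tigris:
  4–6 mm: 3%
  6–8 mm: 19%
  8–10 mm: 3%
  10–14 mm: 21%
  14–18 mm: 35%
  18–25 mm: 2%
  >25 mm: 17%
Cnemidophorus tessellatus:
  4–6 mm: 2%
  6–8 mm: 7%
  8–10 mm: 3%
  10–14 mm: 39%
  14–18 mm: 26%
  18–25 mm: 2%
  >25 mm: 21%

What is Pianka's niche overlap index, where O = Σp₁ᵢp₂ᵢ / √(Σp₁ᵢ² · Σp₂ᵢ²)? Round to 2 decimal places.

0.89

Convert percentages to proportions (divide by 100).
Σ p₁ᵢp₂ᵢ = 0.0006 + 0.0133 + 0.0009 + 0.0819 + 0.0910 + 0.0004 + 0.0357 = 0.2238
Σp_1ᵢ² = 0.03² + 0.19² + 0.03² + 0.21² + 0.35² + 0.02² + 0.17² = 0.0009 + 0.0361 + 0.0009 + 0.0441 + 0.1225 + 0.0004 + 0.0289 = 0.2338
Σp_2ᵢ² = 0.02² + 0.07² + 0.03² + 0.39² + 0.26² + 0.02² + 0.21² = 0.0004 + 0.0049 + 0.0009 + 0.1521 + 0.0676 + 0.0004 + 0.0441 = 0.2704
O = 0.2238 / √(0.2338 × 0.2704) = 0.2238 / 0.25143 = 0.8901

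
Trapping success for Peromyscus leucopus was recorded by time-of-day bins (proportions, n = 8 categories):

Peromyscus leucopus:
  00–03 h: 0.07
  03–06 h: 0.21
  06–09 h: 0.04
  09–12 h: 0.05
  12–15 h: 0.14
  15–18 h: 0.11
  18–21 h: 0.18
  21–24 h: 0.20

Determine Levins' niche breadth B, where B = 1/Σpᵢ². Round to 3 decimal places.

6.361

Σpᵢ² = 0.07² + 0.21² + 0.04² + 0.05² + 0.14² + 0.11² + 0.18² + 0.20² = 0.0049 + 0.0441 + 0.0016 + 0.0025 + 0.0196 + 0.0121 + 0.0324 + 0.0400 = 0.1572
B = 1 / 0.1572 = 6.36132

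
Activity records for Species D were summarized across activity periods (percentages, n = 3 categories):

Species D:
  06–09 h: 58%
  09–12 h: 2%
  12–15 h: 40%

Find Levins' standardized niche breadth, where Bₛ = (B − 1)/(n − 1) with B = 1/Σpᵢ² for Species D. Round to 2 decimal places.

0.51

Convert percentages to proportions (divide by 100).
Σpᵢ² = 0.58² + 0.02² + 0.40² = 0.3364 + 0.0004 + 0.1600 = 0.4968
B = 1 / 0.4968 = 2.0129
Bₛ = (B − 1)/(n − 1) = (2.0129 − 1)/(3 − 1) = 1.0129/2 = 0.5065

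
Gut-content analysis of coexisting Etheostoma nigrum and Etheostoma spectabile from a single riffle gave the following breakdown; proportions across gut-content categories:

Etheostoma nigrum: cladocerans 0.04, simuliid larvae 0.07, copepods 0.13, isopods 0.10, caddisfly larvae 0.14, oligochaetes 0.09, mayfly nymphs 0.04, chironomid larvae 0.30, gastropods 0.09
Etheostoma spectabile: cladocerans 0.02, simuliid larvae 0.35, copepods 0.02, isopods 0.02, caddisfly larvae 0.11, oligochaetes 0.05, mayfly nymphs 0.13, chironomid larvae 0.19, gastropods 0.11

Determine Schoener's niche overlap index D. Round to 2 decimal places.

Σ|p₁ᵢ − p₂ᵢ| = 0.02 + 0.28 + 0.11 + 0.08 + 0.03 + 0.04 + 0.09 + 0.11 + 0.02 = 0.78
D = 1 − ½ × 0.78 = 1 − 0.390 = 0.6100

0.61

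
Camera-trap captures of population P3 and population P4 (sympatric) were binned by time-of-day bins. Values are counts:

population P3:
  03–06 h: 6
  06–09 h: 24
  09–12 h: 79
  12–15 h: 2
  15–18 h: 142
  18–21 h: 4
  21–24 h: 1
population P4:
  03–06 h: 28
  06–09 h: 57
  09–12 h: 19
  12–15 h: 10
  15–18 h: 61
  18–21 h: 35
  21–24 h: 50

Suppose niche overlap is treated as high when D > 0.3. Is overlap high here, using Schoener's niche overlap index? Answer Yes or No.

Yes

Proportions for population P3 (n=258): 6/258=0.0233, 24/258=0.0930, 79/258=0.3062, 2/258=0.0078, 142/258=0.5504, 4/258=0.0155, 1/258=0.0039
Proportions for population P4 (n=260): 28/260=0.1077, 57/260=0.2192, 19/260=0.0731, 10/260=0.0385, 61/260=0.2346, 35/260=0.1346, 50/260=0.1923
Σ|p₁ᵢ − p₂ᵢ| = 0.0844 + 0.1262 + 0.2331 + 0.0307 + 0.3158 + 0.1191 + 0.1884 = 1.0977
D = 1 − ½ × 1.0977 = 1 − 0.54885 = 0.45115
D = 0.45115 > 0.3 → Yes.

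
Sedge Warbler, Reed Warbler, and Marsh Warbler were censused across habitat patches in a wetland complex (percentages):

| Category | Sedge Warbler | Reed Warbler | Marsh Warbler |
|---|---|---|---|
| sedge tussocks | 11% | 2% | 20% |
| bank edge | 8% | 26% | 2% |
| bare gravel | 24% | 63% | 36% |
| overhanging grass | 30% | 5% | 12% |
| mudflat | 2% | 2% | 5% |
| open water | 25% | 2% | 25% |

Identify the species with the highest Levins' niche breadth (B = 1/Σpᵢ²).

Convert percentages to proportions (divide by 100).
Σp_Sedgᵢ² = 0.11² + 0.08² + 0.24² + 0.30² + 0.02² + 0.25² = 0.0121 + 0.0064 + 0.0576 + 0.0900 + 0.0004 + 0.0625 = 0.2290
B_Sedg = 1 / 0.2290 = 4.3668
Σp_Reedᵢ² = 0.02² + 0.26² + 0.63² + 0.05² + 0.02² + 0.02² = 0.0004 + 0.0676 + 0.3969 + 0.0025 + 0.0004 + 0.0004 = 0.4682
B_Reed = 1 / 0.4682 = 2.1358
Σp_Marsᵢ² = 0.20² + 0.02² + 0.36² + 0.12² + 0.05² + 0.25² = 0.0400 + 0.0004 + 0.1296 + 0.0144 + 0.0025 + 0.0625 = 0.2494
B_Mars = 1 / 0.2494 = 4.0096
Highest B → broadest niche (most generalist): Sedge Warbler (B = 4.37).

Sedge Warbler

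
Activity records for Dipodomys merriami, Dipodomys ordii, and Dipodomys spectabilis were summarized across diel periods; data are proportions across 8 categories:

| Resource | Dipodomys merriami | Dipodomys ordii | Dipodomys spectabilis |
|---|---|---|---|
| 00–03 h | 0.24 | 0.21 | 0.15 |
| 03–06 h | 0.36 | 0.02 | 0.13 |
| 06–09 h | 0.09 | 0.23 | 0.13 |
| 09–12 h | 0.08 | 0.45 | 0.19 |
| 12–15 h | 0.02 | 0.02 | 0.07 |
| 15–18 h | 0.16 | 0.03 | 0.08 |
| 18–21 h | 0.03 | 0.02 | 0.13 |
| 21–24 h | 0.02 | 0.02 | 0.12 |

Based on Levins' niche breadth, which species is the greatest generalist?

Σp_merrᵢ² = 0.24² + 0.36² + 0.09² + 0.08² + 0.02² + 0.16² + 0.03² + 0.02² = 0.0576 + 0.1296 + 0.0081 + 0.0064 + 0.0004 + 0.0256 + 0.0009 + 0.0004 = 0.2290
B_merr = 1 / 0.2290 = 4.3668
Σp_ordiᵢ² = 0.21² + 0.02² + 0.23² + 0.45² + 0.02² + 0.03² + 0.02² + 0.02² = 0.0441 + 0.0004 + 0.0529 + 0.2025 + 0.0004 + 0.0009 + 0.0004 + 0.0004 = 0.3020
B_ordi = 1 / 0.3020 = 3.3113
Σp_specᵢ² = 0.15² + 0.13² + 0.13² + 0.19² + 0.07² + 0.08² + 0.13² + 0.12² = 0.0225 + 0.0169 + 0.0169 + 0.0361 + 0.0049 + 0.0064 + 0.0169 + 0.0144 = 0.1350
B_spec = 1 / 0.1350 = 7.4074
Highest B → broadest niche (most generalist): Dipodomys spectabilis (B = 7.41).

Dipodomys spectabilis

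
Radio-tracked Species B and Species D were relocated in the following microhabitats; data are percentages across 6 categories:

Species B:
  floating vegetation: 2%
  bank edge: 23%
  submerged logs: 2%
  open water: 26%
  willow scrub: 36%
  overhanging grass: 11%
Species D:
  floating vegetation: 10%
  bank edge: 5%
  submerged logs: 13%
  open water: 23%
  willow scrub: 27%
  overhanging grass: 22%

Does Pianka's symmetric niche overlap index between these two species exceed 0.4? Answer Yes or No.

Convert percentages to proportions (divide by 100).
Σ p₁ᵢp₂ᵢ = 0.0020 + 0.0115 + 0.0026 + 0.0598 + 0.0972 + 0.0242 = 0.1973
Σp_1ᵢ² = 0.02² + 0.23² + 0.02² + 0.26² + 0.36² + 0.11² = 0.0004 + 0.0529 + 0.0004 + 0.0676 + 0.1296 + 0.0121 = 0.2630
Σp_2ᵢ² = 0.10² + 0.05² + 0.13² + 0.23² + 0.27² + 0.22² = 0.0100 + 0.0025 + 0.0169 + 0.0529 + 0.0729 + 0.0484 = 0.2036
O = 0.1973 / √(0.2630 × 0.2036) = 0.1973 / 0.23140 = 0.8526
O = 0.8526 > 0.4 → Yes.

Yes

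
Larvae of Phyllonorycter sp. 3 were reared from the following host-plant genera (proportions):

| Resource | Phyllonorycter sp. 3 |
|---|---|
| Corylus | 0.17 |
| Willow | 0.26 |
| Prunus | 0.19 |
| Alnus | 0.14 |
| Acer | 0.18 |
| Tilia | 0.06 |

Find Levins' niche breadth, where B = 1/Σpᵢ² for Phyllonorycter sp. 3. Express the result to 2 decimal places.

5.31

Σpᵢ² = 0.17² + 0.26² + 0.19² + 0.14² + 0.18² + 0.06² = 0.0289 + 0.0676 + 0.0361 + 0.0196 + 0.0324 + 0.0036 = 0.1882
B = 1 / 0.1882 = 5.3135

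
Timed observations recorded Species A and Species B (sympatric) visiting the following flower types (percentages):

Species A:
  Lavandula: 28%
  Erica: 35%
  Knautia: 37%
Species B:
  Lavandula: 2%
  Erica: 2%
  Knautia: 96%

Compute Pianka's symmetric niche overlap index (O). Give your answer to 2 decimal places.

Convert percentages to proportions (divide by 100).
Σ p₁ᵢp₂ᵢ = 0.0056 + 0.0070 + 0.3552 = 0.3678
Σp_1ᵢ² = 0.28² + 0.35² + 0.37² = 0.0784 + 0.1225 + 0.1369 = 0.3378
Σp_2ᵢ² = 0.02² + 0.02² + 0.96² = 0.0004 + 0.0004 + 0.9216 = 0.9224
O = 0.3678 / √(0.3378 × 0.9224) = 0.3678 / 0.55820 = 0.6589

0.66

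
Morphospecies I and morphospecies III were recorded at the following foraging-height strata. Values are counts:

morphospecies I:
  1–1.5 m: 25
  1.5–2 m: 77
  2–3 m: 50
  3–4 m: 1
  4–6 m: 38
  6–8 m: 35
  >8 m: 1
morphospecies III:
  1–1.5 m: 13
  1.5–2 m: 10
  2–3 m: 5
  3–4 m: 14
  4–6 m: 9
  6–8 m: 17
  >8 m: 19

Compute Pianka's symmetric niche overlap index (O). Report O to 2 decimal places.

Proportions for morphospecies I (n=227): 25/227=0.1101, 77/227=0.3392, 50/227=0.2203, 1/227=0.0044, 38/227=0.1674, 35/227=0.1542, 1/227=0.0044
Proportions for morphospecies III (n=87): 13/87=0.1494, 10/87=0.1149, 5/87=0.0575, 14/87=0.1609, 9/87=0.1034, 17/87=0.1954, 19/87=0.2184
Σ p₁ᵢp₂ᵢ = 0.016449 + 0.038974 + 0.012667 + 0.000708 + 0.017309 + 0.030131 + 0.000961 = 0.117199
Σp_1ᵢ² = 0.1101² + 0.3392² + 0.2203² + 0.0044² + 0.1674² + 0.1542² + 0.0044² = 0.012122 + 0.115057 + 0.048532 + 0.000019 + 0.028023 + 0.023778 + 0.000019 = 0.227550
Σp_2ᵢ² = 0.1494² + 0.1149² + 0.0575² + 0.1609² + 0.1034² + 0.1954² + 0.2184² = 0.022320 + 0.013202 + 0.003306 + 0.025889 + 0.010692 + 0.038181 + 0.047699 = 0.161289
O = 0.117199 / √(0.227550 × 0.161289) = 0.117199 / 0.1915759 = 0.6118

0.61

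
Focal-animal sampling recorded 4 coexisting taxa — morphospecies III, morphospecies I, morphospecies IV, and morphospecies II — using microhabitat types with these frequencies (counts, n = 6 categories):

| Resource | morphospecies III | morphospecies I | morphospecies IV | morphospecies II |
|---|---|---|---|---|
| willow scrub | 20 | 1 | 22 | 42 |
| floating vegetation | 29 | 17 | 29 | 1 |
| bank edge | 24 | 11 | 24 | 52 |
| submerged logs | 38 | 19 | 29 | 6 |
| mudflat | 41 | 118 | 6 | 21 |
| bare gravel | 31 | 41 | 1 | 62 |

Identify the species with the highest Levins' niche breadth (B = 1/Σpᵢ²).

morphospecies III

Proportions for morphospecies III (n=183): 20/183=0.1093, 29/183=0.1585, 24/183=0.1311, 38/183=0.2077, 41/183=0.2240, 31/183=0.1694
Proportions for morphospecies I (n=207): 1/207=0.0048, 17/207=0.0821, 11/207=0.0531, 19/207=0.0918, 118/207=0.5700, 41/207=0.1981
Proportions for morphospecies IV (n=111): 22/111=0.1982, 29/111=0.2613, 24/111=0.2162, 29/111=0.2613, 6/111=0.0541, 1/111=0.0090
Proportions for morphospecies II (n=184): 42/184=0.2283, 1/184=0.0054, 52/184=0.2826, 6/184=0.0326, 21/184=0.1141, 62/184=0.3370
Σp_IIIᵢ² = 0.1093² + 0.1585² + 0.1311² + 0.2077² + 0.2240² + 0.1694² = 0.011946 + 0.025122 + 0.017187 + 0.043139 + 0.050176 + 0.028696 = 0.176266
B_III = 1 / 0.176266 = 5.6732
Σp_Iᵢ² = 0.0048² + 0.0821² + 0.0531² + 0.0918² + 0.5700² + 0.1981² = 0.000023 + 0.006740 + 0.002820 + 0.008427 + 0.324900 + 0.039244 = 0.382154
B_I = 1 / 0.382154 = 2.6167
Σp_IVᵢ² = 0.1982² + 0.2613² + 0.2162² + 0.2613² + 0.0541² + 0.0090² = 0.039283 + 0.068278 + 0.046742 + 0.068278 + 0.002927 + 0.000081 = 0.225589
B_IV = 1 / 0.225589 = 4.4328
Σp_IIᵢ² = 0.2283² + 0.0054² + 0.2826² + 0.0326² + 0.1141² + 0.3370² = 0.052121 + 0.000029 + 0.079863 + 0.001063 + 0.013019 + 0.113569 = 0.259664
B_II = 1 / 0.259664 = 3.8511
Highest B → broadest niche (most generalist): morphospecies III (B = 5.67).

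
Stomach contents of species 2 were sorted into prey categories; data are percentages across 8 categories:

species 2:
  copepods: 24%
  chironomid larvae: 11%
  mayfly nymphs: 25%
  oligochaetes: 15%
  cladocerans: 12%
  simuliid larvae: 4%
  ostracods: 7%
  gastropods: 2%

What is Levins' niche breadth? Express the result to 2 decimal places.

5.68

Convert percentages to proportions (divide by 100).
Σpᵢ² = 0.24² + 0.11² + 0.25² + 0.15² + 0.12² + 0.04² + 0.07² + 0.02² = 0.0576 + 0.0121 + 0.0625 + 0.0225 + 0.0144 + 0.0016 + 0.0049 + 0.0004 = 0.1760
B = 1 / 0.1760 = 5.6818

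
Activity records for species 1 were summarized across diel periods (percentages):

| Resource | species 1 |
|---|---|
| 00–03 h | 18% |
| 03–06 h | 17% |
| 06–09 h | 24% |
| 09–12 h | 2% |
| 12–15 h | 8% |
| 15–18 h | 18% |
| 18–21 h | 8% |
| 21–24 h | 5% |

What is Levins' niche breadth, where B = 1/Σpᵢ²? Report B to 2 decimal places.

5.99

Convert percentages to proportions (divide by 100).
Σpᵢ² = 0.18² + 0.17² + 0.24² + 0.02² + 0.08² + 0.18² + 0.08² + 0.05² = 0.0324 + 0.0289 + 0.0576 + 0.0004 + 0.0064 + 0.0324 + 0.0064 + 0.0025 = 0.1670
B = 1 / 0.1670 = 5.9880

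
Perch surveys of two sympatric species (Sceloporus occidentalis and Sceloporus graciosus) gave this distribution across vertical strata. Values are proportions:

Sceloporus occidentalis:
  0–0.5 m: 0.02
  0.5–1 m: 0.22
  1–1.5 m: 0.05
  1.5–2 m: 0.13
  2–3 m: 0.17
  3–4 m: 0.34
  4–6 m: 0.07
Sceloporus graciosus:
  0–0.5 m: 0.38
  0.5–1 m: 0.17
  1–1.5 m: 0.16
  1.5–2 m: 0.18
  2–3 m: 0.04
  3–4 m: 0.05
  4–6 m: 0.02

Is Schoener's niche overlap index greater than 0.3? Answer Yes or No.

Yes

Σ|p₁ᵢ − p₂ᵢ| = 0.36 + 0.05 + 0.11 + 0.05 + 0.13 + 0.29 + 0.05 = 1.04
D = 1 − ½ × 1.04 = 1 − 0.520 = 0.4800
D = 0.4800 > 0.3 → Yes.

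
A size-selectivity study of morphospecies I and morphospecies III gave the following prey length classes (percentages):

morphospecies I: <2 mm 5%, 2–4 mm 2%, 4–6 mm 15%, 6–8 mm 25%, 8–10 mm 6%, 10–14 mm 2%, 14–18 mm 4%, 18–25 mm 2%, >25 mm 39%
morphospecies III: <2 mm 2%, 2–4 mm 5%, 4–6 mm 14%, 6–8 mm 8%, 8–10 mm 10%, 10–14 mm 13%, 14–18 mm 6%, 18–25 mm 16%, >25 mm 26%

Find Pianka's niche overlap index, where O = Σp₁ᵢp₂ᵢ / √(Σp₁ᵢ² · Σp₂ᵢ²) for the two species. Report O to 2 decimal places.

Convert percentages to proportions (divide by 100).
Σ p₁ᵢp₂ᵢ = 0.0010 + 0.0010 + 0.0210 + 0.0200 + 0.0060 + 0.0026 + 0.0024 + 0.0032 + 0.1014 = 0.1586
Σp_1ᵢ² = 0.05² + 0.02² + 0.15² + 0.25² + 0.06² + 0.02² + 0.04² + 0.02² + 0.39² = 0.0025 + 0.0004 + 0.0225 + 0.0625 + 0.0036 + 0.0004 + 0.0016 + 0.0004 + 0.1521 = 0.2460
Σp_2ᵢ² = 0.02² + 0.05² + 0.14² + 0.08² + 0.10² + 0.13² + 0.06² + 0.16² + 0.26² = 0.0004 + 0.0025 + 0.0196 + 0.0064 + 0.0100 + 0.0169 + 0.0036 + 0.0256 + 0.0676 = 0.1526
O = 0.1586 / √(0.2460 × 0.1526) = 0.1586 / 0.19375 = 0.8186

0.82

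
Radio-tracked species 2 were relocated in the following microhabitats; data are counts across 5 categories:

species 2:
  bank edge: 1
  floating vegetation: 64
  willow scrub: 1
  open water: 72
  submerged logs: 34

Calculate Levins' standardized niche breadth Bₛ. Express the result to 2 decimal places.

Proportions for species 2 (n=172): 1/172=0.0058, 64/172=0.3721, 1/172=0.0058, 72/172=0.4186, 34/172=0.1977
Σpᵢ² = 0.0058² + 0.3721² + 0.0058² + 0.4186² + 0.1977² = 0.000034 + 0.138458 + 0.000034 + 0.175226 + 0.039085 = 0.352837
B = 1 / 0.352837 = 2.8342
Bₛ = (B − 1)/(n − 1) = (2.8342 − 1)/(5 − 1) = 1.8342/4 = 0.4586

0.46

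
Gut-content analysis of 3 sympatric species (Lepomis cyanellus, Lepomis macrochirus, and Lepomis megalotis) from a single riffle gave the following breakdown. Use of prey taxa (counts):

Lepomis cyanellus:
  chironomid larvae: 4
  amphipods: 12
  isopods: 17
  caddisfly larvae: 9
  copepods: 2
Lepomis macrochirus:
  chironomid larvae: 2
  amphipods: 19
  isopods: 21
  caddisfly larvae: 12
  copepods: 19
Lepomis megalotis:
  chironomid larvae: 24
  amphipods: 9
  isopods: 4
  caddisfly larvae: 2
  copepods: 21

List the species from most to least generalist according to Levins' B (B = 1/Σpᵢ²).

Proportions for Lepomis cyanellus (n=44): 4/44=0.0909, 12/44=0.2727, 17/44=0.3864, 9/44=0.2045, 2/44=0.0455
Proportions for Lepomis macrochirus (n=73): 2/73=0.0274, 19/73=0.2603, 21/73=0.2877, 12/73=0.1644, 19/73=0.2603
Proportions for Lepomis megalotis (n=60): 24/60=0.4000, 9/60=0.1500, 4/60=0.0667, 2/60=0.0333, 21/60=0.3500
Σp_cyanᵢ² = 0.0909² + 0.2727² + 0.3864² + 0.2045² + 0.0455² = 0.008263 + 0.074365 + 0.149305 + 0.041820 + 0.002070 = 0.275823
B_cyan = 1 / 0.275823 = 3.6255
Σp_macrᵢ² = 0.0274² + 0.2603² + 0.2877² + 0.1644² + 0.2603² = 0.000751 + 0.067756 + 0.082771 + 0.027027 + 0.067756 = 0.246061
B_macr = 1 / 0.246061 = 4.0640
Σp_megaᵢ² = 0.4000² + 0.1500² + 0.0667² + 0.0333² + 0.3500² = 0.160000 + 0.022500 + 0.004449 + 0.001109 + 0.122500 = 0.310558
B_mega = 1 / 0.310558 = 3.2200
Ranking by B (broadest → narrowest): Lepomis macrochirus (4.06) > Lepomis cyanellus (3.63) > Lepomis megalotis (3.22)

Lepomis macrochirus > Lepomis cyanellus > Lepomis megalotis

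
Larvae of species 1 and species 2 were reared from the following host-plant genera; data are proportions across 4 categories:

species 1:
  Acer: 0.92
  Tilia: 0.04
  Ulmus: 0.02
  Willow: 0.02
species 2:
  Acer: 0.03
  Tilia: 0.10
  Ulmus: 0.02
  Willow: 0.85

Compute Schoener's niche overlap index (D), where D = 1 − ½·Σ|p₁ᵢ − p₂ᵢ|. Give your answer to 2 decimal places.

Σ|p₁ᵢ − p₂ᵢ| = 0.89 + 0.06 + 0.00 + 0.83 = 1.78
D = 1 − ½ × 1.78 = 1 − 0.890 = 0.1100

0.11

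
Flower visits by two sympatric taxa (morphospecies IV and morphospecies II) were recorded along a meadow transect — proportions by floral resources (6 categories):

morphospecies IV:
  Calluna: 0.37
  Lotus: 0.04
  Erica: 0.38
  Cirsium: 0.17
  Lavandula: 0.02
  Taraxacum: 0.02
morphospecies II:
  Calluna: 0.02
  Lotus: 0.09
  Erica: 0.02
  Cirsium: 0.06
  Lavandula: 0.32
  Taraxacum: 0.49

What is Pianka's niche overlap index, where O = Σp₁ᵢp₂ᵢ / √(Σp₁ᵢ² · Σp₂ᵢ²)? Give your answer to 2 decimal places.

0.14

Σ p₁ᵢp₂ᵢ = 0.0074 + 0.0036 + 0.0076 + 0.0102 + 0.0064 + 0.0098 = 0.0450
Σp_1ᵢ² = 0.37² + 0.04² + 0.38² + 0.17² + 0.02² + 0.02² = 0.1369 + 0.0016 + 0.1444 + 0.0289 + 0.0004 + 0.0004 = 0.3126
Σp_2ᵢ² = 0.02² + 0.09² + 0.02² + 0.06² + 0.32² + 0.49² = 0.0004 + 0.0081 + 0.0004 + 0.0036 + 0.1024 + 0.2401 = 0.3550
O = 0.0450 / √(0.3126 × 0.3550) = 0.0450 / 0.33313 = 0.1351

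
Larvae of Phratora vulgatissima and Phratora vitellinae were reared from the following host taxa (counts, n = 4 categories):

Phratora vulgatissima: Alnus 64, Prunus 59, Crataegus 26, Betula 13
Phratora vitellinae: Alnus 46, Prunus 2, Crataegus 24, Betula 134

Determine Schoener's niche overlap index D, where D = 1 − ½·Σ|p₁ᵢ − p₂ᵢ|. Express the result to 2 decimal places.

0.43

Proportions for Phratora vulgatissima (n=162): 64/162=0.3951, 59/162=0.3642, 26/162=0.1605, 13/162=0.0802
Proportions for Phratora vitellinae (n=206): 46/206=0.2233, 2/206=0.0097, 24/206=0.1165, 134/206=0.6505
Σ|p₁ᵢ − p₂ᵢ| = 0.1718 + 0.3545 + 0.0440 + 0.5703 = 1.1406
D = 1 − ½ × 1.1406 = 1 − 0.57030 = 0.42970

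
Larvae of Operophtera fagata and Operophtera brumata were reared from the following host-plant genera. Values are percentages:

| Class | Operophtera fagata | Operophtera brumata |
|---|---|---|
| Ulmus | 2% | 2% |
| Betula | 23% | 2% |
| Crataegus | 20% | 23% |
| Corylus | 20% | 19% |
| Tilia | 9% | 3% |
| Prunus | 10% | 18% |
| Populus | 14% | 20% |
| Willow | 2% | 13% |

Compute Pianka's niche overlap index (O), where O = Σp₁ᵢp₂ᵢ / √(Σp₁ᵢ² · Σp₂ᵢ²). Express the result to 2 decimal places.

Convert percentages to proportions (divide by 100).
Σ p₁ᵢp₂ᵢ = 0.0004 + 0.0046 + 0.0460 + 0.0380 + 0.0027 + 0.0180 + 0.0280 + 0.0026 = 0.1403
Σp_1ᵢ² = 0.02² + 0.23² + 0.20² + 0.20² + 0.09² + 0.10² + 0.14² + 0.02² = 0.0004 + 0.0529 + 0.0400 + 0.0400 + 0.0081 + 0.0100 + 0.0196 + 0.0004 = 0.1714
Σp_2ᵢ² = 0.02² + 0.02² + 0.23² + 0.19² + 0.03² + 0.18² + 0.20² + 0.13² = 0.0004 + 0.0004 + 0.0529 + 0.0361 + 0.0009 + 0.0324 + 0.0400 + 0.0169 = 0.1800
O = 0.1403 / √(0.1714 × 0.1800) = 0.1403 / 0.17565 = 0.7987

0.80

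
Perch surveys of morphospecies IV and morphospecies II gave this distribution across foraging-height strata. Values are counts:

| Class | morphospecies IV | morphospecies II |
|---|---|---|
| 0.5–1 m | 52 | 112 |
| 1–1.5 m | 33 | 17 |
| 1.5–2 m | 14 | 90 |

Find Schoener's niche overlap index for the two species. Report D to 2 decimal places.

0.73

Proportions for morphospecies IV (n=99): 52/99=0.5253, 33/99=0.3333, 14/99=0.1414
Proportions for morphospecies II (n=219): 112/219=0.5114, 17/219=0.0776, 90/219=0.4110
Σ|p₁ᵢ − p₂ᵢ| = 0.0139 + 0.2557 + 0.2696 = 0.5392
D = 1 − ½ × 0.5392 = 1 − 0.26960 = 0.73040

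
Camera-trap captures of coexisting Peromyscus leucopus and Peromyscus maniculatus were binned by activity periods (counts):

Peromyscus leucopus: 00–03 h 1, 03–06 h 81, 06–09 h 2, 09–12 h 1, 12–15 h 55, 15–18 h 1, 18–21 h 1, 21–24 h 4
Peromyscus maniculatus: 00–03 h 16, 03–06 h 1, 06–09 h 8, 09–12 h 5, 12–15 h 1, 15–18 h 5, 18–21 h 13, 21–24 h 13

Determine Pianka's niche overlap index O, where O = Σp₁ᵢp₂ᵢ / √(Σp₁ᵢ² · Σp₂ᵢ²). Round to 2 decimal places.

0.09

Proportions for Peromyscus leucopus (n=146): 1/146=0.0068, 81/146=0.5548, 2/146=0.0137, 1/146=0.0068, 55/146=0.3767, 1/146=0.0068, 1/146=0.0068, 4/146=0.0274
Proportions for Peromyscus maniculatus (n=62): 16/62=0.2581, 1/62=0.0161, 8/62=0.1290, 5/62=0.0806, 1/62=0.0161, 5/62=0.0806, 13/62=0.2097, 13/62=0.2097
Σ p₁ᵢp₂ᵢ = 0.001755 + 0.008932 + 0.001767 + 0.000548 + 0.006065 + 0.000548 + 0.001426 + 0.005746 = 0.026787
Σp_1ᵢ² = 0.0068² + 0.5548² + 0.0137² + 0.0068² + 0.3767² + 0.0068² + 0.0068² + 0.0274² = 0.000046 + 0.307803 + 0.000188 + 0.000046 + 0.141903 + 0.000046 + 0.000046 + 0.000751 = 0.450829
Σp_2ᵢ² = 0.2581² + 0.0161² + 0.1290² + 0.0806² + 0.0161² + 0.0806² + 0.2097² + 0.2097² = 0.066616 + 0.000259 + 0.016641 + 0.006496 + 0.000259 + 0.006496 + 0.043974 + 0.043974 = 0.184715
O = 0.026787 / √(0.450829 × 0.184715) = 0.026787 / 0.2885739 = 0.0928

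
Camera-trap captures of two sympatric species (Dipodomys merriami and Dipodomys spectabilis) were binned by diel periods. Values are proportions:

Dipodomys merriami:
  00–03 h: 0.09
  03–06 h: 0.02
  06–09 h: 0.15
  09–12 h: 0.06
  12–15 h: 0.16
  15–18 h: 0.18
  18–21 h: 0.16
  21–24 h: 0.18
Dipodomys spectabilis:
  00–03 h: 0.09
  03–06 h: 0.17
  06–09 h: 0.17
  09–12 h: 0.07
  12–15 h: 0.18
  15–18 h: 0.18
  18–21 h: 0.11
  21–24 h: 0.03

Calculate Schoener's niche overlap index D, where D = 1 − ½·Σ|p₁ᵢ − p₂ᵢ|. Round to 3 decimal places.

0.800

Σ|p₁ᵢ − p₂ᵢ| = 0.00 + 0.15 + 0.02 + 0.01 + 0.02 + 0.00 + 0.05 + 0.15 = 0.40
D = 1 − ½ × 0.40 = 1 − 0.200 = 0.80000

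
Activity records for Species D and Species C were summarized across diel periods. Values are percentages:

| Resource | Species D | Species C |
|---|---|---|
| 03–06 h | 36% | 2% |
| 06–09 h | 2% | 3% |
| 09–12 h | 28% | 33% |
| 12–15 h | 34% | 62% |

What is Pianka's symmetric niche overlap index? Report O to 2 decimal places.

0.78

Convert percentages to proportions (divide by 100).
Σ p₁ᵢp₂ᵢ = 0.0072 + 0.0006 + 0.0924 + 0.2108 = 0.3110
Σp_1ᵢ² = 0.36² + 0.02² + 0.28² + 0.34² = 0.1296 + 0.0004 + 0.0784 + 0.1156 = 0.3240
Σp_2ᵢ² = 0.02² + 0.03² + 0.33² + 0.62² = 0.0004 + 0.0009 + 0.1089 + 0.3844 = 0.4946
O = 0.3110 / √(0.3240 × 0.4946) = 0.3110 / 0.40031 = 0.7769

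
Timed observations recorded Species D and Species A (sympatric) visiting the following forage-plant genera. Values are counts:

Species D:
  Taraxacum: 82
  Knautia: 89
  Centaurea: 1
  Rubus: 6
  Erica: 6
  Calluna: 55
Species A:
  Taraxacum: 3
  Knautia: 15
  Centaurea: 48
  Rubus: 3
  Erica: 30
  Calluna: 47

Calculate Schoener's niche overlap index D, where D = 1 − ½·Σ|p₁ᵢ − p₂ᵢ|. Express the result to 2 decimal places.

Proportions for Species D (n=239): 82/239=0.3431, 89/239=0.3724, 1/239=0.0042, 6/239=0.0251, 6/239=0.0251, 55/239=0.2301
Proportions for Species A (n=146): 3/146=0.0205, 15/146=0.1027, 48/146=0.3288, 3/146=0.0205, 30/146=0.2055, 47/146=0.3219
Σ|p₁ᵢ − p₂ᵢ| = 0.3226 + 0.2697 + 0.3246 + 0.0046 + 0.1804 + 0.0918 = 1.1937
D = 1 − ½ × 1.1937 = 1 − 0.59685 = 0.40315

0.40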